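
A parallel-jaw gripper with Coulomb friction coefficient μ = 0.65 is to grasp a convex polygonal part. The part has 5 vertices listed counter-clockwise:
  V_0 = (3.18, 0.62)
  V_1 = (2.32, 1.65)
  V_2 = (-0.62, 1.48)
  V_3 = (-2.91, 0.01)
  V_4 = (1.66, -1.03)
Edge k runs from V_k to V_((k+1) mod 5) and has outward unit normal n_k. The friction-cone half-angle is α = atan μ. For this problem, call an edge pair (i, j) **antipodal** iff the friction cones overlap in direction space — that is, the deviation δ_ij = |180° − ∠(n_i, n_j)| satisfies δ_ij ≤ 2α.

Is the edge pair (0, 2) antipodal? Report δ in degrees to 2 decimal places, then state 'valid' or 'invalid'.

δ = 97.16°, invalid

α = atan 0.65 = 33.02°;  2α = 66.05°
edge 0: e_0 = (-0.86, +1.03);  n_0 = (+0.7676, +0.6409)
edge 2: e_2 = (-2.29, -1.47);  n_2 = (-0.5402, +0.8415)
∠(n_0, n_2) = 82.84°
δ = |180° − 82.84°| = 97.16°
97.16° > 2α = 66.05°  →  invalid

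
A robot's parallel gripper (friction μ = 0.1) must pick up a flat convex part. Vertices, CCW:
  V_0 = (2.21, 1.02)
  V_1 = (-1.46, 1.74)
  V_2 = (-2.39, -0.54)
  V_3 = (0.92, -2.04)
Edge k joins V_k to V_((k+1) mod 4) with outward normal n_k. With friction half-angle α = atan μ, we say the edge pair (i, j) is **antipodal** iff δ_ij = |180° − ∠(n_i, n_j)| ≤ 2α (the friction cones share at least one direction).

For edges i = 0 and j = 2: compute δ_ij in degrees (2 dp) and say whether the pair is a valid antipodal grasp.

α = atan 0.1 = 5.71°;  2α = 11.42°
edge 0: e_0 = (-3.67, +0.72);  n_0 = (+0.1925, +0.9813)
edge 2: e_2 = (+3.31, -1.50);  n_2 = (-0.4128, -0.9108)
∠(n_0, n_2) = 166.72°
δ = |180° − 166.72°| = 13.28°
13.28° > 2α = 11.42°  →  invalid

δ = 13.28°, invalid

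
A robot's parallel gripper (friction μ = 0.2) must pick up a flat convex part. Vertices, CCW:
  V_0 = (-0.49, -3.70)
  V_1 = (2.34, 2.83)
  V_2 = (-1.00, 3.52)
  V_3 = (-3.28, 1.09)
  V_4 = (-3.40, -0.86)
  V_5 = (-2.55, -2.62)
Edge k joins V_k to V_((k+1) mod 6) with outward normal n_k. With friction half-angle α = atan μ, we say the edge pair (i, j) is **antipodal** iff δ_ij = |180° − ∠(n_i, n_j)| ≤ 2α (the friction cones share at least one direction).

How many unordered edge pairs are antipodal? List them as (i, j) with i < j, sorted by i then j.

count = 3; pairs: (0,2), (0,3), (1,5)

α = atan 0.2 = 11.31°;  2α = 22.62°
n_0 = (+0.9175, -0.3976)
n_1 = (+0.2023, +0.9793)
n_2 = (-0.7293, +0.6842)
n_3 = (-0.9981, +0.0614)
n_4 = (-0.9005, -0.4349)
n_5 = (-0.4643, -0.8857)
  (0,1): δ = 78.24°  ·
  (0,2): δ = 19.74°  ✓
  (0,3): δ = 19.91°  ✓
  (0,4): δ = 49.21°  ·
  (0,5): δ = 85.76°  ·
  (1,2): δ = 121.50°  ·
  (1,3): δ = 81.85°  ·
  (1,4): δ = 52.55°  ·
  (1,5): δ = 15.99°  ✓
  (2,3): δ = 140.35°  ·
  (2,4): δ = 111.05°  ·
  (2,5): δ = 74.49°  ·
  (3,4): δ = 150.70°  ·
  (3,5): δ = 114.15°  ·
  (4,5): δ = 143.45°  ·
antipodal pairs: 3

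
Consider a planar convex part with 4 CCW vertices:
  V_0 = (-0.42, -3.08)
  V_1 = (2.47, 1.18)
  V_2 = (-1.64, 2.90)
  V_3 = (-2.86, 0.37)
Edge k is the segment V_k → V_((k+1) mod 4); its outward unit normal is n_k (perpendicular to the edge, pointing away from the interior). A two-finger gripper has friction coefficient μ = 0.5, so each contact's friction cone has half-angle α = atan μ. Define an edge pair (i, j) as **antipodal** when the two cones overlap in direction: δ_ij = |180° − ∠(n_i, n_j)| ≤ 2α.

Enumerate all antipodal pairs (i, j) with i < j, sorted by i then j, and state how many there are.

α = atan 0.5 = 26.57°;  2α = 53.13°
n_0 = (+0.8275, -0.5614)
n_1 = (+0.3860, +0.9225)
n_2 = (-0.9007, +0.4344)
n_3 = (-0.8164, -0.5774)
  (0,1): δ = 78.56°  ·
  (0,2): δ = 8.41°  ✓
  (0,3): δ = 69.42°  ·
  (1,2): δ = 93.04°  ·
  (1,3): δ = 32.02°  ✓
  (2,3): δ = 118.99°  ·
antipodal pairs: 2

count = 2; pairs: (0,2), (1,3)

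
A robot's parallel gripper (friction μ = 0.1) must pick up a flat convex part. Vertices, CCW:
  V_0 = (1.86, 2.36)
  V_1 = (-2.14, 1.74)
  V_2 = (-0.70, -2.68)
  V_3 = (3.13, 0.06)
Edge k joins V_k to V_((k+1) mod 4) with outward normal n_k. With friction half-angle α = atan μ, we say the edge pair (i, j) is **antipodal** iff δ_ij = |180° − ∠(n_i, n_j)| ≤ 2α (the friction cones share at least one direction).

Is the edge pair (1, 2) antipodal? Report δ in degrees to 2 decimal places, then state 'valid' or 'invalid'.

α = atan 0.1 = 5.71°;  2α = 11.42°
edge 1: e_1 = (+1.44, -4.42);  n_1 = (-0.9508, -0.3098)
edge 2: e_2 = (+3.83, +2.74);  n_2 = (+0.5818, -0.8133)
∠(n_1, n_2) = 107.53°
δ = |180° − 107.53°| = 72.47°
72.47° > 2α = 11.42°  →  invalid

δ = 72.47°, invalid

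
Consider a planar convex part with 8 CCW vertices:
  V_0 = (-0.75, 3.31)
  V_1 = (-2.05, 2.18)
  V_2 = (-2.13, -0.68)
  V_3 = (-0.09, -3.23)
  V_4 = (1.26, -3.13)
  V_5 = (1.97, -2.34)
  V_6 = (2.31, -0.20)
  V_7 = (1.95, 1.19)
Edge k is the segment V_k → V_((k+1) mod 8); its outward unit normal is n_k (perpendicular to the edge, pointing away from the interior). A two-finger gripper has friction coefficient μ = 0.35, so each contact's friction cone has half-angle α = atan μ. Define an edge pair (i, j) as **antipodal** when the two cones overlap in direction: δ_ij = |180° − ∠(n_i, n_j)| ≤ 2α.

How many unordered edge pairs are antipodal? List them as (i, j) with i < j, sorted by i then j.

count = 6; pairs: (0,3), (0,4), (1,5), (1,6), (2,6), (2,7)

α = atan 0.35 = 19.29°;  2α = 38.58°
n_0 = (-0.6560, +0.7547)
n_1 = (-0.9996, +0.0280)
n_2 = (-0.7809, -0.6247)
n_3 = (+0.0739, -0.9973)
n_4 = (+0.7438, -0.6684)
n_5 = (+0.9876, -0.1569)
n_6 = (+0.9681, +0.2507)
n_7 = (+0.6176, +0.7865)
  (0,1): δ = 132.60°  ·
  (0,2): δ = 92.34°  ·
  (0,3): δ = 36.76°  ✓
  (0,4): δ = 7.05°  ✓
  (0,5): δ = 39.97°  ·
  (0,6): δ = 63.52°  ·
  (0,7): δ = 100.86°  ·
  (1,2): δ = 139.74°  ·
  (1,3): δ = 84.16°  ·
  (1,4): δ = 40.34°  ·
  (1,5): δ = 7.43°  ✓
  (1,6): δ = 16.12°  ✓
  (1,7): δ = 53.46°  ·
  (2,3): δ = 124.42°  ·
  (2,4): δ = 80.61°  ·
  (2,5): δ = 47.69°  ·
  (2,6): δ = 24.14°  ✓
  (2,7): δ = 13.20°  ✓
  (3,4): δ = 136.18°  ·
  (3,5): δ = 103.26°  ·
  (3,6): δ = 79.72°  ·
  (3,7): δ = 42.37°  ·
  (4,5): δ = 147.08°  ·
  (4,6): δ = 123.53°  ·
  (4,7): δ = 86.19°  ·
  (5,6): δ = 156.45°  ·
  (5,7): δ = 119.11°  ·
  (6,7): δ = 142.66°  ·
antipodal pairs: 6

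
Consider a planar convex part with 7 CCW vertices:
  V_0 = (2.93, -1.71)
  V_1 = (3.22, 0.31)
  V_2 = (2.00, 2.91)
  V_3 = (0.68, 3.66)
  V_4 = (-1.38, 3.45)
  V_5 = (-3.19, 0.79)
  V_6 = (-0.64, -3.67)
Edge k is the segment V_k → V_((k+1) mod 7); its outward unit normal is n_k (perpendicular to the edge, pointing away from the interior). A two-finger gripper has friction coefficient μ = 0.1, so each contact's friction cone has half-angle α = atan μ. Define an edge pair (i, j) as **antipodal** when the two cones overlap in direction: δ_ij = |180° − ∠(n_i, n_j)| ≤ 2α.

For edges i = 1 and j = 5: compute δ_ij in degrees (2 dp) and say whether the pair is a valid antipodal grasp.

δ = 4.62°, valid

α = atan 0.1 = 5.71°;  2α = 11.42°
edge 1: e_1 = (-1.22, +2.60);  n_1 = (+0.9053, +0.4248)
edge 5: e_5 = (+2.55, -4.46);  n_5 = (-0.8681, -0.4963)
∠(n_1, n_5) = 175.38°
δ = |180° − 175.38°| = 4.62°
4.62° ≤ 2α = 11.42°  →  valid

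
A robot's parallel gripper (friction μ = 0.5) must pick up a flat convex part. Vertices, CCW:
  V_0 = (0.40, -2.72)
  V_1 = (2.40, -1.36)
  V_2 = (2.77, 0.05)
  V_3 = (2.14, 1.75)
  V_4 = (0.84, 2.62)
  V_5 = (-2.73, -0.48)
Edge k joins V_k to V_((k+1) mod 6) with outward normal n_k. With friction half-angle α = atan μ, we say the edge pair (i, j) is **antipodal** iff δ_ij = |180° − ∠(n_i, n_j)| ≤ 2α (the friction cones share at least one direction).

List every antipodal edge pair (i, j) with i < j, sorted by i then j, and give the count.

α = atan 0.5 = 26.57°;  2α = 53.13°
n_0 = (+0.5623, -0.8269)
n_1 = (+0.9673, -0.2538)
n_2 = (+0.9377, +0.3475)
n_3 = (+0.5562, +0.8311)
n_4 = (-0.6557, +0.7551)
n_5 = (-0.5820, -0.8132)
  (0,1): δ = 138.92°  ·
  (0,2): δ = 103.88°  ·
  (0,3): δ = 68.01°  ·
  (0,4): δ = 6.75°  ✓
  (0,5): δ = 110.19°  ·
  (1,2): δ = 144.96°  ·
  (1,3): δ = 109.09°  ·
  (1,4): δ = 34.33°  ✓
  (1,5): δ = 69.11°  ·
  (2,3): δ = 144.13°  ·
  (2,4): δ = 69.36°  ·
  (2,5): δ = 34.08°  ✓
  (3,4): δ = 105.24°  ·
  (3,5): δ = 1.80°  ✓
  (4,5): δ = 76.56°  ·
antipodal pairs: 4

count = 4; pairs: (0,4), (1,4), (2,5), (3,5)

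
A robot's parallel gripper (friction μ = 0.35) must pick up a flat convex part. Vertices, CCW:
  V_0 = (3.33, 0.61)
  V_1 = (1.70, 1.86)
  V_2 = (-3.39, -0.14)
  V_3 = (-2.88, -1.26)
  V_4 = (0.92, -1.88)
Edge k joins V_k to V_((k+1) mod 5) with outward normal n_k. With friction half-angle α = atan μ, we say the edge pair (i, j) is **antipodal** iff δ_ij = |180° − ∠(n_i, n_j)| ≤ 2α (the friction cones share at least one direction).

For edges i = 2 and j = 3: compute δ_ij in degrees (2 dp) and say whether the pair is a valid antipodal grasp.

δ = 123.75°, invalid

α = atan 0.35 = 19.29°;  2α = 38.58°
edge 2: e_2 = (+0.51, -1.12);  n_2 = (-0.9101, -0.4144)
edge 3: e_3 = (+3.80, -0.62);  n_3 = (-0.1610, -0.9869)
∠(n_2, n_3) = 56.25°
δ = |180° − 56.25°| = 123.75°
123.75° > 2α = 38.58°  →  invalid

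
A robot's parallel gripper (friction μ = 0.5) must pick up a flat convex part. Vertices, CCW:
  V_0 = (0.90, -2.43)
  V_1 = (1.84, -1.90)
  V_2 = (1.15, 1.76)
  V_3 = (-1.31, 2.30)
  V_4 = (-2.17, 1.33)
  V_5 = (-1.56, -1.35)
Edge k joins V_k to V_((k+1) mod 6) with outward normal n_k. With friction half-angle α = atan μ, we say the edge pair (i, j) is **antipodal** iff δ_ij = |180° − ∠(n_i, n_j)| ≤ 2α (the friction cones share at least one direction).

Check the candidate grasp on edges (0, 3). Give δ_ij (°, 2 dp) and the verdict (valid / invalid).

α = atan 0.5 = 26.57°;  2α = 53.13°
edge 0: e_0 = (+0.94, +0.53);  n_0 = (+0.4911, -0.8711)
edge 3: e_3 = (-0.86, -0.97);  n_3 = (-0.7483, +0.6634)
∠(n_0, n_3) = 160.98°
δ = |180° − 160.98°| = 19.02°
19.02° ≤ 2α = 53.13°  →  valid

δ = 19.02°, valid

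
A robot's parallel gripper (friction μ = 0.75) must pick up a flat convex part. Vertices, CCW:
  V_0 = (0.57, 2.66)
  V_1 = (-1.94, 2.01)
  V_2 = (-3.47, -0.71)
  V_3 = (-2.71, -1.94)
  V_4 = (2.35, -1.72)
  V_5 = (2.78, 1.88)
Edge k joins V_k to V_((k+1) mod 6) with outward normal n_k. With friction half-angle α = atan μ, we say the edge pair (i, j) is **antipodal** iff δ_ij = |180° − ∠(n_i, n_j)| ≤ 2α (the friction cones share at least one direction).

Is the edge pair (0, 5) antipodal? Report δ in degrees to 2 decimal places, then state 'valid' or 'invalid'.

α = atan 0.75 = 36.87°;  2α = 73.74°
edge 0: e_0 = (-2.51, -0.65);  n_0 = (-0.2507, +0.9681)
edge 5: e_5 = (-2.21, +0.78);  n_5 = (+0.3328, +0.9430)
∠(n_0, n_5) = 33.96°
δ = |180° − 33.96°| = 146.04°
146.04° > 2α = 73.74°  →  invalid

δ = 146.04°, invalid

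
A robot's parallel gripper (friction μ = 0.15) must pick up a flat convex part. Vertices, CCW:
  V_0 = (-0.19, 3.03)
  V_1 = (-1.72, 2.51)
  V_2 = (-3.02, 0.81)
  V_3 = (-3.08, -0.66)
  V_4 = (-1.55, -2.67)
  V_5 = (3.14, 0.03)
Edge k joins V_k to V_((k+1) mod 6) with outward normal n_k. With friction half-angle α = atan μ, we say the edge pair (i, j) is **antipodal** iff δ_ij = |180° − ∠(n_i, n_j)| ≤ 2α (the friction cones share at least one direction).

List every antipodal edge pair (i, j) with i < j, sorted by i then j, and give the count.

α = atan 0.15 = 8.53°;  2α = 17.06°
n_0 = (-0.3218, +0.9468)
n_1 = (-0.7944, +0.6075)
n_2 = (-0.9992, +0.0408)
n_3 = (-0.7957, -0.6057)
n_4 = (+0.4989, -0.8666)
n_5 = (+0.6693, +0.7430)
  (0,1): δ = 146.18°  ·
  (0,2): δ = 111.11°  ·
  (0,3): δ = 71.49°  ·
  (0,4): δ = 11.16°  ✓
  (0,5): δ = 119.21°  ·
  (1,2): δ = 144.93°  ·
  (1,3): δ = 105.32°  ·
  (1,4): δ = 22.67°  ·
  (1,5): δ = 85.39°  ·
  (2,3): δ = 140.38°  ·
  (2,4): δ = 57.73°  ·
  (2,5): δ = 50.32°  ·
  (3,4): δ = 97.35°  ·
  (3,5): δ = 10.71°  ✓
  (4,5): δ = 71.94°  ·
antipodal pairs: 2

count = 2; pairs: (0,4), (3,5)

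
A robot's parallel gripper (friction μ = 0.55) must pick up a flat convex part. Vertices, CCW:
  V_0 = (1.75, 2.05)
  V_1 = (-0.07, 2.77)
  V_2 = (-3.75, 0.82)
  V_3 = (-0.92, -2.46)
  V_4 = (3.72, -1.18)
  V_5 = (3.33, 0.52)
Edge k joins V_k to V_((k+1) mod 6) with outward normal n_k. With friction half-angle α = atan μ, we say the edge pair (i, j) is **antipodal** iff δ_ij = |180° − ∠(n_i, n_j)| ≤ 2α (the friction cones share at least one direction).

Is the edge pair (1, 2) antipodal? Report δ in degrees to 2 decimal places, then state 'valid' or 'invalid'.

δ = 77.13°, invalid

α = atan 0.55 = 28.81°;  2α = 57.62°
edge 1: e_1 = (-3.68, -1.95);  n_1 = (-0.4682, +0.8836)
edge 2: e_2 = (+2.83, -3.28);  n_2 = (-0.7571, -0.6533)
∠(n_1, n_2) = 102.87°
δ = |180° − 102.87°| = 77.13°
77.13° > 2α = 57.62°  →  invalid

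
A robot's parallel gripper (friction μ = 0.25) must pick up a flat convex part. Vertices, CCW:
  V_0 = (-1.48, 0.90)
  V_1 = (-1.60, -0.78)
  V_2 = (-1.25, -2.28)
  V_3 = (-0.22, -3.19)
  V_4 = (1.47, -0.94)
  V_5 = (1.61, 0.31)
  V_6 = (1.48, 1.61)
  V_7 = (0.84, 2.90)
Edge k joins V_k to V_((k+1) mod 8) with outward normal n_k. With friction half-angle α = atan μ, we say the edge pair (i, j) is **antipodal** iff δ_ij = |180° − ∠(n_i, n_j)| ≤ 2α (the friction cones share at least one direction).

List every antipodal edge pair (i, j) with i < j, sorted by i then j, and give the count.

α = atan 0.25 = 14.04°;  2α = 28.07°
n_0 = (-0.9975, +0.0712)
n_1 = (-0.9738, -0.2272)
n_2 = (-0.6621, -0.7494)
n_3 = (+0.7996, -0.6006)
n_4 = (+0.9938, -0.1113)
n_5 = (+0.9950, +0.0995)
n_6 = (+0.8958, +0.4444)
n_7 = (-0.6529, +0.7574)
  (0,1): δ = 162.78°  ·
  (0,2): δ = 127.37°  ·
  (0,3): δ = 32.83°  ·
  (0,4): δ = 2.30°  ✓
  (0,5): δ = 9.80°  ✓
  (0,6): δ = 30.47°  ·
  (0,7): δ = 134.85°  ·
  (1,2): δ = 144.59°  ·
  (1,3): δ = 50.04°  ·
  (1,4): δ = 19.52°  ✓
  (1,5): δ = 7.42°  ✓
  (1,6): δ = 13.25°  ✓
  (1,7): δ = 117.63°  ·
  (2,3): δ = 85.45°  ·
  (2,4): δ = 54.93°  ·
  (2,5): δ = 42.83°  ·
  (2,6): δ = 22.15°  ✓
  (2,7): δ = 82.22°  ·
  (3,4): δ = 149.48°  ·
  (3,5): δ = 137.38°  ·
  (3,6): δ = 116.70°  ·
  (3,7): δ = 12.33°  ✓
  (4,5): δ = 167.90°  ·
  (4,6): δ = 147.22°  ·
  (4,7): δ = 42.85°  ·
  (5,6): δ = 159.32°  ·
  (5,7): δ = 54.95°  ·
  (6,7): δ = 75.62°  ·
antipodal pairs: 7

count = 7; pairs: (0,4), (0,5), (1,4), (1,5), (1,6), (2,6), (3,7)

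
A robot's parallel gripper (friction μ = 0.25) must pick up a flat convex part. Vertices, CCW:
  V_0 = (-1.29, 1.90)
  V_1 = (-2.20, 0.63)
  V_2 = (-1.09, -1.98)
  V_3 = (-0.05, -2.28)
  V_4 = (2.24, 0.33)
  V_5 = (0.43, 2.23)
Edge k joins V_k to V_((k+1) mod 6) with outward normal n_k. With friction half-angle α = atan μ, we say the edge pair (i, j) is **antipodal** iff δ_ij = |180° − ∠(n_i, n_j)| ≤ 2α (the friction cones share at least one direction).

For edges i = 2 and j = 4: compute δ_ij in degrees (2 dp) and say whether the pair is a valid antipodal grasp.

α = atan 0.25 = 14.04°;  2α = 28.07°
edge 2: e_2 = (+1.04, -0.30);  n_2 = (-0.2772, -0.9608)
edge 4: e_4 = (-1.81, +1.90);  n_4 = (+0.7240, +0.6898)
∠(n_2, n_4) = 149.70°
δ = |180° − 149.70°| = 30.30°
30.30° > 2α = 28.07°  →  invalid

δ = 30.30°, invalid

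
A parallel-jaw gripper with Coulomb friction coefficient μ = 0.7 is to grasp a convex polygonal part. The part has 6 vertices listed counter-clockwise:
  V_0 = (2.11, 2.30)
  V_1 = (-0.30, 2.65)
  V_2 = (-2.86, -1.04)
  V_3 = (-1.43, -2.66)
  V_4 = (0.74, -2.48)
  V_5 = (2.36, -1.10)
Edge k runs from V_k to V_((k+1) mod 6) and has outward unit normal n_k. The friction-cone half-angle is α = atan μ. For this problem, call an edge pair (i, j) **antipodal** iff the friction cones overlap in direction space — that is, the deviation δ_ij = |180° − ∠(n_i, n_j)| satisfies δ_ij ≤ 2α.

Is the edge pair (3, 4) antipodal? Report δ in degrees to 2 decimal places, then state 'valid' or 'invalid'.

α = atan 0.7 = 34.99°;  2α = 69.98°
edge 3: e_3 = (+2.17, +0.18);  n_3 = (+0.0827, -0.9966)
edge 4: e_4 = (+1.62, +1.38);  n_4 = (+0.6485, -0.7612)
∠(n_3, n_4) = 35.68°
δ = |180° − 35.68°| = 144.32°
144.32° > 2α = 69.98°  →  invalid

δ = 144.32°, invalid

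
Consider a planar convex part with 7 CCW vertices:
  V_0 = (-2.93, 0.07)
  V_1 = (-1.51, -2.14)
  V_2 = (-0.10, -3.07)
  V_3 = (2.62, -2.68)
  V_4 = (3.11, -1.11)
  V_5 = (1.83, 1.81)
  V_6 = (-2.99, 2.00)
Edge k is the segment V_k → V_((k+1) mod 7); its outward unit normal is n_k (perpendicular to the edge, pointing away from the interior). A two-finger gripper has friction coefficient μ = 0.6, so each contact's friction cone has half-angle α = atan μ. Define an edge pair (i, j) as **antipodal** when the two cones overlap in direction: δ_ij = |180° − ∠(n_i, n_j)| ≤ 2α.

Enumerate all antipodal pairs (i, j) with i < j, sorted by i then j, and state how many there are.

count = 8; pairs: (0,3), (0,4), (0,5), (1,4), (1,5), (2,5), (3,6), (4,6)

α = atan 0.6 = 30.96°;  2α = 61.93°
n_0 = (-0.8413, -0.5406)
n_1 = (-0.5506, -0.8348)
n_2 = (+0.1419, -0.9899)
n_3 = (+0.9546, -0.2979)
n_4 = (+0.9159, +0.4015)
n_5 = (+0.0394, +0.9992)
n_6 = (-0.9995, -0.0311)
  (0,1): δ = 156.13°  ·
  (0,2): δ = 114.56°  ·
  (0,3): δ = 50.06°  ✓
  (0,4): δ = 9.05°  ✓
  (0,5): δ = 55.02°  ✓
  (0,6): δ = 149.06°  ·
  (1,2): δ = 138.43°  ·
  (1,3): δ = 73.93°  ·
  (1,4): δ = 32.92°  ✓
  (1,5): δ = 31.15°  ✓
  (1,6): δ = 125.19°  ·
  (2,3): δ = 115.49°  ·
  (2,4): δ = 74.49°  ·
  (2,5): δ = 10.42°  ✓
  (2,6): δ = 83.62°  ·
  (3,4): δ = 139.00°  ·
  (3,5): δ = 74.92°  ·
  (3,6): δ = 19.11°  ✓
  (4,5): δ = 115.93°  ·
  (4,6): δ = 21.89°  ✓
  (5,6): δ = 85.96°  ·
antipodal pairs: 8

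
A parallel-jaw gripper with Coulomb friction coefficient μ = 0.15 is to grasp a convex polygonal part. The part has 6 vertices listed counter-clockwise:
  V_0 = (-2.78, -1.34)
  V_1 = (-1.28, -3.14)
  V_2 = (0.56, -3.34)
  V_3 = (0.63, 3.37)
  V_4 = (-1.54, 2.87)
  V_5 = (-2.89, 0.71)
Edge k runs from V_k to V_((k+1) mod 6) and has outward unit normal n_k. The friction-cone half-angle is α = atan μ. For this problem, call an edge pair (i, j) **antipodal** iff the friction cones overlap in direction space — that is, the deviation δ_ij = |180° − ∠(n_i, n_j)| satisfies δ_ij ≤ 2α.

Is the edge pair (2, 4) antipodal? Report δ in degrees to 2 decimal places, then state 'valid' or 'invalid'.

α = atan 0.15 = 8.53°;  2α = 17.06°
edge 2: e_2 = (+0.07, +6.71);  n_2 = (+0.9999, -0.0104)
edge 4: e_4 = (-1.35, -2.16);  n_4 = (-0.8480, +0.5300)
∠(n_2, n_4) = 148.59°
δ = |180° − 148.59°| = 31.41°
31.41° > 2α = 17.06°  →  invalid

δ = 31.41°, invalid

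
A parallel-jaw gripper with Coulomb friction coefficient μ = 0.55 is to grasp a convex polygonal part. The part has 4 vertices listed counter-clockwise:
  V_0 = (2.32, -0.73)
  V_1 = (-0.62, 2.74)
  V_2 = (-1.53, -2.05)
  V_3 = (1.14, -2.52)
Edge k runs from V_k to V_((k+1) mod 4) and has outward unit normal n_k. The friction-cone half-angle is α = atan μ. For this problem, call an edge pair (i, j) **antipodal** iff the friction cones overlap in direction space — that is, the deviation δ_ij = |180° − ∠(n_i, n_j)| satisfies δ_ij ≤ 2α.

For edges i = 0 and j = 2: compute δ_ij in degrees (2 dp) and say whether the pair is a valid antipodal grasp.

α = atan 0.55 = 28.81°;  2α = 57.62°
edge 0: e_0 = (-2.94, +3.47);  n_0 = (+0.7630, +0.6464)
edge 2: e_2 = (+2.67, -0.47);  n_2 = (-0.1734, -0.9849)
∠(n_0, n_2) = 140.26°
δ = |180° − 140.26°| = 39.74°
39.74° ≤ 2α = 57.62°  →  valid

δ = 39.74°, valid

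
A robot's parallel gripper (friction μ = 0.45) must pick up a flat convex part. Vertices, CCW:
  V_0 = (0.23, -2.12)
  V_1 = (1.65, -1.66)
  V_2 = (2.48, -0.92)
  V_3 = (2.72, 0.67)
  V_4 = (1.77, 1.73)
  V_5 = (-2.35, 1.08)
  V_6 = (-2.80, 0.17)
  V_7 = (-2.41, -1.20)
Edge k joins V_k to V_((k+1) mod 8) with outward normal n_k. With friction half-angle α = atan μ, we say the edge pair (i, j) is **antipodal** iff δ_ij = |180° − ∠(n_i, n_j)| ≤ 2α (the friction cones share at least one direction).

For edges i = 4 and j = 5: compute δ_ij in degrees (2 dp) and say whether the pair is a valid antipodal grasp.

δ = 125.28°, invalid

α = atan 0.45 = 24.23°;  2α = 48.46°
edge 4: e_4 = (-4.12, -0.65);  n_4 = (-0.1558, +0.9878)
edge 5: e_5 = (-0.45, -0.91);  n_5 = (-0.8964, +0.4433)
∠(n_4, n_5) = 54.72°
δ = |180° − 54.72°| = 125.28°
125.28° > 2α = 48.46°  →  invalid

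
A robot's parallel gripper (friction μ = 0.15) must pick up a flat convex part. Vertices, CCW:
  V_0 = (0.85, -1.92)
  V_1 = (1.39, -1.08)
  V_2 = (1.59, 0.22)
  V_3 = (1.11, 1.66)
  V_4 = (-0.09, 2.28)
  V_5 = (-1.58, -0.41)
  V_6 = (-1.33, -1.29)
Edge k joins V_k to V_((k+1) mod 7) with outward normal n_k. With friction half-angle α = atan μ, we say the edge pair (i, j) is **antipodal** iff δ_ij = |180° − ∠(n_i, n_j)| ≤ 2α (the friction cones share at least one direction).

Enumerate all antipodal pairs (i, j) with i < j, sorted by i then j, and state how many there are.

count = 3; pairs: (0,4), (2,5), (3,6)

α = atan 0.15 = 8.53°;  2α = 17.06°
n_0 = (+0.8412, -0.5408)
n_1 = (+0.9884, -0.1521)
n_2 = (+0.9487, +0.3162)
n_3 = (+0.4590, +0.8884)
n_4 = (-0.8748, +0.4845)
n_5 = (-0.9619, -0.2733)
n_6 = (-0.2776, -0.9607)
  (0,1): δ = 156.01°  ·
  (0,2): δ = 128.83°  ·
  (0,3): δ = 84.59°  ·
  (0,4): δ = 3.75°  ✓
  (0,5): δ = 48.59°  ·
  (0,6): δ = 106.62°  ·
  (1,2): δ = 152.82°  ·
  (1,3): δ = 108.58°  ·
  (1,4): δ = 20.24°  ·
  (1,5): δ = 24.61°  ·
  (1,6): δ = 82.63°  ·
  (2,3): δ = 135.76°  ·
  (2,4): δ = 47.42°  ·
  (2,5): δ = 2.58°  ✓
  (2,6): δ = 55.45°  ·
  (3,4): δ = 91.66°  ·
  (3,5): δ = 46.82°  ·
  (3,6): δ = 11.21°  ✓
  (4,5): δ = 135.16°  ·
  (4,6): δ = 77.14°  ·
  (5,6): δ = 121.98°  ·
antipodal pairs: 3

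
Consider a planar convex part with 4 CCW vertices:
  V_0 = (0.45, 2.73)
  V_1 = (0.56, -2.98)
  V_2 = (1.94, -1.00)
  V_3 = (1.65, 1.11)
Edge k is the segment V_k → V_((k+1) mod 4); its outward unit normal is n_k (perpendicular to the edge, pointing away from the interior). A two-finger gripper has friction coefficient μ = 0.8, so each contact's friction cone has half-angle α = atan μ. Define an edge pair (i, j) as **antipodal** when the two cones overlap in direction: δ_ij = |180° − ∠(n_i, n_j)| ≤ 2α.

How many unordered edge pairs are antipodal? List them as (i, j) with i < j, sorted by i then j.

α = atan 0.8 = 38.66°;  2α = 77.32°
n_0 = (-0.9998, -0.0193)
n_1 = (+0.8204, -0.5718)
n_2 = (+0.9907, +0.1362)
n_3 = (+0.8036, +0.5952)
  (0,1): δ = 35.98°  ✓
  (0,2): δ = 6.72°  ✓
  (0,3): δ = 35.43°  ✓
  (1,2): δ = 137.30°  ·
  (1,3): δ = 108.60°  ·
  (2,3): δ = 151.30°  ·
antipodal pairs: 3

count = 3; pairs: (0,1), (0,2), (0,3)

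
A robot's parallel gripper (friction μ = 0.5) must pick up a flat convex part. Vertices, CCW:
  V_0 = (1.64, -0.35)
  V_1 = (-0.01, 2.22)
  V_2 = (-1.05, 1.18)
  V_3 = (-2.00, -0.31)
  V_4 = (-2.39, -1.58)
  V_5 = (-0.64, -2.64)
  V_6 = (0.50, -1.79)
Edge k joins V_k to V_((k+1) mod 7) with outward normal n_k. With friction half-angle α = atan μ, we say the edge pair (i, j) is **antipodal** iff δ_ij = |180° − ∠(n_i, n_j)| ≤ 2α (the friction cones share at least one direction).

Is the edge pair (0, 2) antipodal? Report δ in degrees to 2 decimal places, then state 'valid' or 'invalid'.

δ = 65.22°, invalid

α = atan 0.5 = 26.57°;  2α = 53.13°
edge 0: e_0 = (-1.65, +2.57);  n_0 = (+0.8415, +0.5403)
edge 2: e_2 = (-0.95, -1.49);  n_2 = (-0.8432, +0.5376)
∠(n_0, n_2) = 114.78°
δ = |180° − 114.78°| = 65.22°
65.22° > 2α = 53.13°  →  invalid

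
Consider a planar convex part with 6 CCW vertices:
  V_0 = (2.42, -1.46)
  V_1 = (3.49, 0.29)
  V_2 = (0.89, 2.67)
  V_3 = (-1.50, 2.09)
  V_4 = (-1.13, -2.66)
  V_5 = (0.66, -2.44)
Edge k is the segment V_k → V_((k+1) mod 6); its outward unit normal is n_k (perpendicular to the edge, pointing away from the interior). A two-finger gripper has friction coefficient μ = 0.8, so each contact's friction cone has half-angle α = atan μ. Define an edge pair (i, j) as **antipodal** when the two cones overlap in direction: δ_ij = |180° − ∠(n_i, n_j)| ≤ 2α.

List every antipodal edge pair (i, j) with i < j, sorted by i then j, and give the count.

count = 8; pairs: (0,2), (0,3), (1,3), (1,4), (1,5), (2,4), (2,5), (3,5)

α = atan 0.8 = 38.66°;  2α = 77.32°
n_0 = (+0.8532, -0.5216)
n_1 = (+0.6752, +0.7376)
n_2 = (-0.2358, +0.9718)
n_3 = (-0.9970, -0.0777)
n_4 = (+0.1220, -0.9925)
n_5 = (+0.4865, -0.8737)
  (0,1): δ = 101.03°  ·
  (0,2): δ = 44.92°  ✓
  (0,3): δ = 35.90°  ✓
  (0,4): δ = 128.45°  ·
  (0,5): δ = 150.55°  ·
  (1,2): δ = 123.89°  ·
  (1,3): δ = 43.08°  ✓
  (1,4): δ = 49.48°  ✓
  (1,5): δ = 71.58°  ✓
  (2,3): δ = 99.19°  ·
  (2,4): δ = 6.63°  ✓
  (2,5): δ = 15.47°  ✓
  (3,4): δ = 87.45°  ·
  (3,5): δ = 65.34°  ✓
  (4,5): δ = 157.90°  ·
antipodal pairs: 8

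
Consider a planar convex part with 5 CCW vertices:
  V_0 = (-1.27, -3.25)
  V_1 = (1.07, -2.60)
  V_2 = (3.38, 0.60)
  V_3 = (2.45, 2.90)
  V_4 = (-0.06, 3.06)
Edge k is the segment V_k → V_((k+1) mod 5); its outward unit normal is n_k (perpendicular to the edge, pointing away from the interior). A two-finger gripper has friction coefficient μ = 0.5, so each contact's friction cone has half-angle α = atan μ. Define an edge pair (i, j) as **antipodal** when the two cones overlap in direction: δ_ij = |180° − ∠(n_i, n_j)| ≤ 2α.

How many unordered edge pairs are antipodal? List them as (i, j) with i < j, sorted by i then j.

count = 3; pairs: (0,3), (1,4), (2,4)

α = atan 0.5 = 26.57°;  2α = 53.13°
n_0 = (+0.2676, -0.9635)
n_1 = (+0.8108, -0.5853)
n_2 = (+0.9271, +0.3749)
n_3 = (+0.0636, +0.9980)
n_4 = (-0.9821, +0.1883)
  (0,1): δ = 141.35°  ·
  (0,2): δ = 83.51°  ·
  (0,3): δ = 19.17°  ✓
  (0,4): δ = 63.62°  ·
  (1,2): δ = 122.16°  ·
  (1,3): δ = 57.82°  ·
  (1,4): δ = 24.97°  ✓
  (2,3): δ = 115.66°  ·
  (2,4): δ = 32.87°  ✓
  (3,4): δ = 97.21°  ·
antipodal pairs: 3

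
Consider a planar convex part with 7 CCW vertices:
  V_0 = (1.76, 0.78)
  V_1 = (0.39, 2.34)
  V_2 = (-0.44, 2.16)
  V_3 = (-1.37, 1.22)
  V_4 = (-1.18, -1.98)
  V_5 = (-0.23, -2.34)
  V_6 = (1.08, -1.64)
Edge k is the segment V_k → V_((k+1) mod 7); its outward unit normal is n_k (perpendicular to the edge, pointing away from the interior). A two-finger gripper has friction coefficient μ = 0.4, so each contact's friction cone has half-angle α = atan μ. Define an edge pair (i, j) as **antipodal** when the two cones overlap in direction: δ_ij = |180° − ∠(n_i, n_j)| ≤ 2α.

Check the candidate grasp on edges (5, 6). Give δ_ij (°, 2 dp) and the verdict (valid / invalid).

δ = 133.81°, invalid

α = atan 0.4 = 21.80°;  2α = 43.60°
edge 5: e_5 = (+1.31, +0.70);  n_5 = (+0.4713, -0.8820)
edge 6: e_6 = (+0.68, +2.42);  n_6 = (+0.9627, -0.2705)
∠(n_5, n_6) = 46.19°
δ = |180° − 46.19°| = 133.81°
133.81° > 2α = 43.60°  →  invalid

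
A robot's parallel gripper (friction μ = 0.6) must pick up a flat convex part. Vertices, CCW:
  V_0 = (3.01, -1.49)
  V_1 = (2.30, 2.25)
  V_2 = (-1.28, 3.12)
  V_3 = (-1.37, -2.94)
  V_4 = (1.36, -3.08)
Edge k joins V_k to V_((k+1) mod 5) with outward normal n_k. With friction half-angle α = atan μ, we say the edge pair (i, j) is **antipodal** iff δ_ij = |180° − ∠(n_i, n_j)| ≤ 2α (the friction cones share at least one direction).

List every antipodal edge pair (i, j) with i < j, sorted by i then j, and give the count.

count = 4; pairs: (0,2), (1,3), (1,4), (2,4)

α = atan 0.6 = 30.96°;  2α = 61.93°
n_0 = (+0.9825, +0.1865)
n_1 = (+0.2361, +0.9717)
n_2 = (-0.9999, +0.0148)
n_3 = (-0.0512, -0.9987)
n_4 = (+0.6939, -0.7201)
  (0,1): δ = 114.41°  ·
  (0,2): δ = 11.60°  ✓
  (0,3): δ = 76.32°  ·
  (0,4): δ = 123.19°  ·
  (1,2): δ = 77.19°  ·
  (1,3): δ = 10.72°  ✓
  (1,4): δ = 57.60°  ✓
  (2,3): δ = 92.08°  ·
  (2,4): δ = 45.21°  ✓
  (3,4): δ = 133.13°  ·
antipodal pairs: 4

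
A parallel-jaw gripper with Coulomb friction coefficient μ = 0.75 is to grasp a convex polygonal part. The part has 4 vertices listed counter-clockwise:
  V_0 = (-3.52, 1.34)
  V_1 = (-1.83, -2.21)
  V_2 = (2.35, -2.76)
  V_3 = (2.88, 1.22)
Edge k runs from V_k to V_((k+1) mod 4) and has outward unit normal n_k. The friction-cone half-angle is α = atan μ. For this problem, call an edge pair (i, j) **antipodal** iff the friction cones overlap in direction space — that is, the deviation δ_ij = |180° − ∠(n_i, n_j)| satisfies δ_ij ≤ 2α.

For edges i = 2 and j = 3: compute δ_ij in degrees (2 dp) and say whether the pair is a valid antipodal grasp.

α = atan 0.75 = 36.87°;  2α = 73.74°
edge 2: e_2 = (+0.53, +3.98);  n_2 = (+0.9912, -0.1320)
edge 3: e_3 = (-6.40, +0.12);  n_3 = (+0.0187, +0.9998)
∠(n_2, n_3) = 96.51°
δ = |180° − 96.51°| = 83.49°
83.49° > 2α = 73.74°  →  invalid

δ = 83.49°, invalid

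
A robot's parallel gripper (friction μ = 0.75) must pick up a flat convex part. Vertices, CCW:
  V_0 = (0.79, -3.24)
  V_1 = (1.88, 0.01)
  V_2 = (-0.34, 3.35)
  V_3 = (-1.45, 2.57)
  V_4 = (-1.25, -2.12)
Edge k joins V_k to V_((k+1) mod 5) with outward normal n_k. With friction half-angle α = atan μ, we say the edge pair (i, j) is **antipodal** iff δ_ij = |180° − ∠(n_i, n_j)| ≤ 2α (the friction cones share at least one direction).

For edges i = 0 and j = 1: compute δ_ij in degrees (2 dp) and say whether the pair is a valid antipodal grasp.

α = atan 0.75 = 36.87°;  2α = 73.74°
edge 0: e_0 = (+1.09, +3.25);  n_0 = (+0.9481, -0.3180)
edge 1: e_1 = (-2.22, +3.34);  n_1 = (+0.8328, +0.5535)
∠(n_0, n_1) = 52.15°
δ = |180° − 52.15°| = 127.85°
127.85° > 2α = 73.74°  →  invalid

δ = 127.85°, invalid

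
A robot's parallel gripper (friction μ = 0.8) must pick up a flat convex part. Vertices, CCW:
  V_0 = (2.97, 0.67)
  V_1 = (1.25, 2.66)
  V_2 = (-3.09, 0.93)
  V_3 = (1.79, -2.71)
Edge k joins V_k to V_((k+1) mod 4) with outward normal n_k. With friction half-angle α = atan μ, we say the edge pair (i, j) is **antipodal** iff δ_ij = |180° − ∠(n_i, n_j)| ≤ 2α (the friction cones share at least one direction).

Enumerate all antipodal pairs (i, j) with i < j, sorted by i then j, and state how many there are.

α = atan 0.8 = 38.66°;  2α = 77.32°
n_0 = (+0.7566, +0.6539)
n_1 = (-0.3703, +0.9289)
n_2 = (-0.5979, -0.8016)
n_3 = (+0.9441, -0.3296)
  (0,1): δ = 109.10°  ·
  (0,2): δ = 12.44°  ✓
  (0,3): δ = 119.92°  ·
  (1,2): δ = 58.45°  ✓
  (1,3): δ = 49.02°  ✓
  (2,3): δ = 72.53°  ✓
antipodal pairs: 4

count = 4; pairs: (0,2), (1,2), (1,3), (2,3)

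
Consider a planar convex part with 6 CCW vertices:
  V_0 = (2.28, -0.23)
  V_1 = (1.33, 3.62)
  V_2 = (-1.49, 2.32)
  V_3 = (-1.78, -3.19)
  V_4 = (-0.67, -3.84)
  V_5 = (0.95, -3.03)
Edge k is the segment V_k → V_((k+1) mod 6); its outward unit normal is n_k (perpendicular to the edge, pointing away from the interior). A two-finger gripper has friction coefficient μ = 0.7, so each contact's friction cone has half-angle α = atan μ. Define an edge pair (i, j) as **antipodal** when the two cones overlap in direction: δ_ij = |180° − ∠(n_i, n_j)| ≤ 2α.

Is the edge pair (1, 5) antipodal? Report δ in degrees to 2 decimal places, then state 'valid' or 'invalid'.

δ = 39.84°, valid

α = atan 0.7 = 34.99°;  2α = 69.98°
edge 1: e_1 = (-2.82, -1.30);  n_1 = (-0.4186, +0.9081)
edge 5: e_5 = (+1.33, +2.80);  n_5 = (+0.9033, -0.4291)
∠(n_1, n_5) = 140.16°
δ = |180° − 140.16°| = 39.84°
39.84° ≤ 2α = 69.98°  →  valid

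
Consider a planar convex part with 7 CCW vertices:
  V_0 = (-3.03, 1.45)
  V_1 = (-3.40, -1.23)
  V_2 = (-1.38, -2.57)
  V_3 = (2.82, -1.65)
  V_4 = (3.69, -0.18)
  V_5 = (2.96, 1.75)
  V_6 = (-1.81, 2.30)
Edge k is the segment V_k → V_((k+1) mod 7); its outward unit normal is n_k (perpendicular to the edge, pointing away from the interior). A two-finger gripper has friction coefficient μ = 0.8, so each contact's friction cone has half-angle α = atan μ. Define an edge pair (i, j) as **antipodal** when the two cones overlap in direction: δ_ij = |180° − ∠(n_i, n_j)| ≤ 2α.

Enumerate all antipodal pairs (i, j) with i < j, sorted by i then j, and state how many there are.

count = 11; pairs: (0,2), (0,3), (0,4), (1,4), (1,5), (1,6), (2,5), (2,6), (3,5), (3,6), (4,6)

α = atan 0.8 = 38.66°;  2α = 77.32°
n_0 = (-0.9906, +0.1368)
n_1 = (-0.5528, -0.8333)
n_2 = (+0.2140, -0.9768)
n_3 = (+0.8606, -0.5093)
n_4 = (+0.9353, +0.3538)
n_5 = (+0.1145, +0.9934)
n_6 = (-0.5717, +0.8205)
  (0,1): δ = 115.70°  ·
  (0,2): δ = 69.78°  ✓
  (0,3): δ = 22.76°  ✓
  (0,4): δ = 28.58°  ✓
  (0,5): δ = 91.28°  ·
  (0,6): δ = 132.73°  ·
  (1,2): δ = 134.09°  ·
  (1,3): δ = 87.06°  ·
  (1,4): δ = 35.72°  ✓
  (1,5): δ = 26.98°  ✓
  (1,6): δ = 68.42°  ✓
  (2,3): δ = 132.97°  ·
  (2,4): δ = 81.64°  ·
  (2,5): δ = 18.93°  ✓
  (2,6): δ = 22.51°  ✓
  (3,4): δ = 128.66°  ·
  (3,5): δ = 65.96°  ✓
  (3,6): δ = 24.52°  ✓
  (4,5): δ = 117.30°  ·
  (4,6): δ = 75.85°  ✓
  (5,6): δ = 138.56°  ·
antipodal pairs: 11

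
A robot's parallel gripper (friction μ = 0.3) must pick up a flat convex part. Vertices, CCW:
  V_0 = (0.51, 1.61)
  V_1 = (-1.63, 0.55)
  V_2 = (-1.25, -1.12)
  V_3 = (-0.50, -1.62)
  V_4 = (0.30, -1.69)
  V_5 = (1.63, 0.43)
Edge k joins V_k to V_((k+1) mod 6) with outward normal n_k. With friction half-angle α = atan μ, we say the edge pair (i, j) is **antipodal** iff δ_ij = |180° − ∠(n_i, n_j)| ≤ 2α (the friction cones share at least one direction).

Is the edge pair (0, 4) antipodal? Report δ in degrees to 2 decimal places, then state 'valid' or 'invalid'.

δ = 31.55°, valid

α = atan 0.3 = 16.70°;  2α = 33.40°
edge 0: e_0 = (-2.14, -1.06);  n_0 = (-0.4439, +0.8961)
edge 4: e_4 = (+1.33, +2.12);  n_4 = (+0.8471, -0.5314)
∠(n_0, n_4) = 148.45°
δ = |180° − 148.45°| = 31.55°
31.55° ≤ 2α = 33.40°  →  valid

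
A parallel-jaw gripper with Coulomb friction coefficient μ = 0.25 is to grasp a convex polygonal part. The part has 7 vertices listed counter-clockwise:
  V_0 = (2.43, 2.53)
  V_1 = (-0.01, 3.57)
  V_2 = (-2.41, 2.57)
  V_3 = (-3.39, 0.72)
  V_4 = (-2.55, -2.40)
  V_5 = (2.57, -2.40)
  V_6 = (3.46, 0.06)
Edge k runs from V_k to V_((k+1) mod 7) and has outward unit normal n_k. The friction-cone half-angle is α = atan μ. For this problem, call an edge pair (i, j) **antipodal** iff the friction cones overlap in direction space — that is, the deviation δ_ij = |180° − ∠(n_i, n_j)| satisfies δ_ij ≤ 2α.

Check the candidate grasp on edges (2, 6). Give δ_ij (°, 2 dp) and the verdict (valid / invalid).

α = atan 0.25 = 14.04°;  2α = 28.07°
edge 2: e_2 = (-0.98, -1.85);  n_2 = (-0.8837, +0.4681)
edge 6: e_6 = (-1.03, +2.47);  n_6 = (+0.9230, +0.3849)
∠(n_2, n_6) = 129.45°
δ = |180° − 129.45°| = 50.55°
50.55° > 2α = 28.07°  →  invalid

δ = 50.55°, invalid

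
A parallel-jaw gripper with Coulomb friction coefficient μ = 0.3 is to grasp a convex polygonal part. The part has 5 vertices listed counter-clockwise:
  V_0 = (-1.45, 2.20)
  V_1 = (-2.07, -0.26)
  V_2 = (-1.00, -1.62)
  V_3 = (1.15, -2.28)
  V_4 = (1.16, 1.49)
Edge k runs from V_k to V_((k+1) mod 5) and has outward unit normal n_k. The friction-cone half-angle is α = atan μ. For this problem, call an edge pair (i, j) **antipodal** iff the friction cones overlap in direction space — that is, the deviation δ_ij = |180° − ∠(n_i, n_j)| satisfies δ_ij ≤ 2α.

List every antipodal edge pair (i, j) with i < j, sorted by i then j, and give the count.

count = 2; pairs: (0,3), (2,4)

α = atan 0.3 = 16.70°;  2α = 33.40°
n_0 = (-0.9697, +0.2444)
n_1 = (-0.7859, -0.6183)
n_2 = (-0.2935, -0.9560)
n_3 = (+1.0000, -0.0027)
n_4 = (+0.2625, +0.9649)
  (0,1): δ = 127.66°  ·
  (0,2): δ = 92.92°  ·
  (0,3): δ = 13.99°  ✓
  (0,4): δ = 88.93°  ·
  (1,2): δ = 145.26°  ·
  (1,3): δ = 38.35°  ·
  (1,4): δ = 36.59°  ·
  (2,3): δ = 73.09°  ·
  (2,4): δ = 1.85°  ✓
  (3,4): δ = 105.07°  ·
antipodal pairs: 2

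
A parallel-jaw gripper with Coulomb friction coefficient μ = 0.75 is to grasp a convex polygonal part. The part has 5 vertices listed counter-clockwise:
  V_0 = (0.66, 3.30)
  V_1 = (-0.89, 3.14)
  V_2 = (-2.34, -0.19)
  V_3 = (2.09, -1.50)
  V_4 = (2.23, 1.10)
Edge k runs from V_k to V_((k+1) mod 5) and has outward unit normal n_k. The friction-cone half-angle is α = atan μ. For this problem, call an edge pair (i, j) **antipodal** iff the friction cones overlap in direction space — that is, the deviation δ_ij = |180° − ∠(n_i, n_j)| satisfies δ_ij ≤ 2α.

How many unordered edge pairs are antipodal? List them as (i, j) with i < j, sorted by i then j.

α = atan 0.75 = 36.87°;  2α = 73.74°
n_0 = (-0.1027, +0.9947)
n_1 = (-0.9169, +0.3992)
n_2 = (-0.2836, -0.9590)
n_3 = (+0.9986, -0.0538)
n_4 = (+0.8140, +0.5809)
  (0,1): δ = 119.42°  ·
  (0,2): δ = 22.37°  ✓
  (0,3): δ = 81.02°  ·
  (0,4): δ = 119.62°  ·
  (1,2): δ = 82.94°  ·
  (1,3): δ = 20.45°  ✓
  (1,4): δ = 59.04°  ✓
  (2,3): δ = 76.61°  ·
  (2,4): δ = 38.01°  ✓
  (3,4): δ = 141.40°  ·
antipodal pairs: 4

count = 4; pairs: (0,2), (1,3), (1,4), (2,4)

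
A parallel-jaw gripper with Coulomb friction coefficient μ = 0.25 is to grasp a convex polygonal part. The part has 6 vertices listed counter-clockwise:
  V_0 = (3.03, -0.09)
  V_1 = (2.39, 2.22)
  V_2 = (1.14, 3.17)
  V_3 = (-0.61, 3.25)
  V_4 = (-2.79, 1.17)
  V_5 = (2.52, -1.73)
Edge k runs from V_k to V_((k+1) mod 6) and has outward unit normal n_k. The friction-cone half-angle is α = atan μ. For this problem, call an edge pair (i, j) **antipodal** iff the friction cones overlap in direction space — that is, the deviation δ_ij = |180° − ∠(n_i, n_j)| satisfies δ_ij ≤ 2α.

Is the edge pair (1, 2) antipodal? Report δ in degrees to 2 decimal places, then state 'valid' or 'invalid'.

α = atan 0.25 = 14.04°;  2α = 28.07°
edge 1: e_1 = (-1.25, +0.95);  n_1 = (+0.6051, +0.7962)
edge 2: e_2 = (-1.75, +0.08);  n_2 = (+0.0457, +0.9990)
∠(n_1, n_2) = 34.62°
δ = |180° − 34.62°| = 145.38°
145.38° > 2α = 28.07°  →  invalid

δ = 145.38°, invalid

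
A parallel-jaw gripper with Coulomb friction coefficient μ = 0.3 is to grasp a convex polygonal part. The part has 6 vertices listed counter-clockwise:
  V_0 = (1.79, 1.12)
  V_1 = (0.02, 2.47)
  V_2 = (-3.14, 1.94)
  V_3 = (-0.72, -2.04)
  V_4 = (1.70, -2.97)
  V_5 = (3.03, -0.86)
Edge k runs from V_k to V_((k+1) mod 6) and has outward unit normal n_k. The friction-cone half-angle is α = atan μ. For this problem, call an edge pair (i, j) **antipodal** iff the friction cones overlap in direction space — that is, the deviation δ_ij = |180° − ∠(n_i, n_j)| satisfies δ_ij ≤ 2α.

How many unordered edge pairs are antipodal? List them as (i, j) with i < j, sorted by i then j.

count = 4; pairs: (0,2), (0,3), (1,3), (2,5)

α = atan 0.3 = 16.70°;  2α = 33.40°
n_0 = (+0.6064, +0.7951)
n_1 = (-0.1654, +0.9862)
n_2 = (-0.8544, -0.5195)
n_3 = (-0.3587, -0.9334)
n_4 = (+0.8460, -0.5332)
n_5 = (+0.8475, +0.5308)
  (0,1): δ = 133.15°  ·
  (0,2): δ = 21.37°  ✓
  (0,3): δ = 16.31°  ✓
  (0,4): δ = 95.11°  ·
  (0,5): δ = 159.39°  ·
  (1,2): δ = 68.22°  ·
  (1,3): δ = 30.54°  ✓
  (1,4): δ = 48.25°  ·
  (1,5): δ = 112.54°  ·
  (2,3): δ = 142.32°  ·
  (2,4): δ = 63.53°  ·
  (2,5): δ = 0.76°  ✓
  (3,4): δ = 101.20°  ·
  (3,5): δ = 36.92°  ·
  (4,5): δ = 115.72°  ·
antipodal pairs: 4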